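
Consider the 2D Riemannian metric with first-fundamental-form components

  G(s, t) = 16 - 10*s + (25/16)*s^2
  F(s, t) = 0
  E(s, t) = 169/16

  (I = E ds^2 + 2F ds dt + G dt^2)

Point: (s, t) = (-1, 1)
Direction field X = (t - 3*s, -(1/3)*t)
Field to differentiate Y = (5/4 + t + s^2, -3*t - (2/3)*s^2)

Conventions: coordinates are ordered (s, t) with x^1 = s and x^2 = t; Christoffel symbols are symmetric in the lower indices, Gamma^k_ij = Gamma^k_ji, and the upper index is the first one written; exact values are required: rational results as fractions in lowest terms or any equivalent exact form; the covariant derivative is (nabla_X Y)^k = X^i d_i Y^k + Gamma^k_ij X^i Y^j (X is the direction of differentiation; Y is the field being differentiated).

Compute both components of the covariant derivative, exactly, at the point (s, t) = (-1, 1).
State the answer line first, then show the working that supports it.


Answer: (nabla_X Y)^s = -1280/169, (nabla_X Y)^t = 121/12

E = 169/16, F = 0, G = 441/16 at the point
E_s = 0, E_t = 0, F_s = 0, F_t = 0, G_s = -105/8, G_t = 0
EG - F^2 = 74529/256;  g^inv = (256/74529) * [[441/16, 0], [0, 169/16]]
first-kind symbols [ij,l] = (1/2)(d_i g_jl + d_j g_il - d_l g_ij): [ss,s] = E_s/2 = 0, [ss,t] = F_s - E_t/2 = 0, [st,s] = E_t/2 = 0, [st,t] = G_s/2 = -105/16, [tt,s] = F_t - G_s/2 = 105/16, [tt,t] = G_t/2 = 0
Gamma^s_ij = (G*[ij,s] - F*[ij,t])/(EG - F^2), Gamma^t_ij = (E*[ij,t] - F*[ij,s])/(EG - F^2)
Gamma_sss = 0, Gamma_sst = 0, Gamma_stt = 105/169, Gamma_tss = 0, Gamma_tst = -5/21, Gamma_ttt = 0
X = (4, -1/3), Y = (13/4, -11/3) at the point


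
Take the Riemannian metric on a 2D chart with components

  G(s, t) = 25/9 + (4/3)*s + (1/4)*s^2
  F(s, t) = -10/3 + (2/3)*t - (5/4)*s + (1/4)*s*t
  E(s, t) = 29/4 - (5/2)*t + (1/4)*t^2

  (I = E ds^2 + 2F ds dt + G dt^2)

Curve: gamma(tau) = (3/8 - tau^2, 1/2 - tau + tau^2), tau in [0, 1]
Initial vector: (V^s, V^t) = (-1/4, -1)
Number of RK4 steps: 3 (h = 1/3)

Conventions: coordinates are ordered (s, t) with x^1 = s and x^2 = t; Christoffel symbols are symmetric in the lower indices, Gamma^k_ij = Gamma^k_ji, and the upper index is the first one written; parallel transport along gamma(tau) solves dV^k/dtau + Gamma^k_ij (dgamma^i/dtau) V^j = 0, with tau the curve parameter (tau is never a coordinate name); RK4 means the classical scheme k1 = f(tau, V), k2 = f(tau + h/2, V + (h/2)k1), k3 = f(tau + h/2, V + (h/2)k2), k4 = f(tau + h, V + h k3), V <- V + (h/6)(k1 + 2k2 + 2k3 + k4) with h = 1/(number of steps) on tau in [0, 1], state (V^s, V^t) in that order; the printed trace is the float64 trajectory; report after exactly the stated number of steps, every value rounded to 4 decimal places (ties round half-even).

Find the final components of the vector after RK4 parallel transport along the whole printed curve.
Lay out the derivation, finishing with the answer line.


gamma'(tau) = (-2*tau, -1 + 2*tau); f(tau, V)^k = -Gamma^k_ij(gamma(tau)) gamma'^i(tau) V^j; h = 1/3; intermediate values shown to 6 dp
curve data and Christoffel symbols at the stage parameters:
  tau = 0.000000: gamma = (0.375000, 0.500000), gamma' = (0.000000, -1.000000); Gamma_sss = 0.000000, Gamma_sst = -0.134321, Gamma_stt = 0.000000, Gamma_tss = 0.000000, Gamma_tst = 0.090791, Gamma_ttt = 0.000000
  tau = 0.166667: gamma = (0.347222, 0.361111), gamma' = (-0.333333, -0.666667); Gamma_sss = 0.000000, Gamma_sst = -0.134061, Gamma_stt = 0.000000, Gamma_tss = 0.000000, Gamma_tst = 0.087100, Gamma_ttt = 0.000000
  tau = 0.333333: gamma = (0.263889, 0.277778), gamma' = (-0.666667, -0.333333); Gamma_sss = 0.000000, Gamma_sst = -0.135356, Gamma_stt = 0.000000, Gamma_tss = 0.000000, Gamma_tst = 0.084000, Gamma_ttt = 0.000000
  tau = 0.500000: gamma = (0.125000, 0.250000), gamma' = (-1.000000, 0.000000); Gamma_sss = 0.000000, Gamma_sst = -0.138259, Gamma_stt = 0.000000, Gamma_tss = 0.000000, Gamma_tst = 0.081257, Gamma_ttt = 0.000000
  tau = 0.666667: gamma = (-0.069444, 0.277778), gamma' = (-1.333333, 0.333333); Gamma_sss = 0.000000, Gamma_sst = -0.142903, Gamma_stt = 0.000000, Gamma_tss = 0.000000, Gamma_tst = 0.078597, Gamma_ttt = 0.000000
  tau = 0.833333: gamma = (-0.319444, 0.361111), gamma' = (-1.666667, 0.666667); Gamma_sss = 0.000000, Gamma_sst = -0.149503, Gamma_stt = 0.000000, Gamma_tss = 0.000000, Gamma_tst = 0.075647, Gamma_ttt = 0.000000
  tau = 1.000000: gamma = (-0.625000, 0.500000), gamma' = (-2.000000, 1.000000); Gamma_sss = 0.000000, Gamma_sst = -0.158348, Gamma_stt = 0.000000, Gamma_tss = 0.000000, Gamma_tst = 0.071843, Gamma_ttt = 0.000000
step 0: V^s = -0.2500, V^t = -1.0000
step 1: k1 = (0.033580, -0.022698), k2 = (0.066699, -0.043335), k3 = (0.066360, -0.043114), k4 = (0.101815, -0.063185); V <- V + (h/6)(k1 + 2k2 + 2k3 + k4): V^s = -0.2277, V^t = -1.0144
step 2: k1 = (0.101808, -0.063181), k2 = (0.141702, -0.083281), k3 = (0.142165, -0.083553), k4 = (0.189995, -0.104497); V <- V + (h/6)(k1 + 2k2 + 2k3 + k4): V^s = -0.1799, V^t = -1.0422
step 3: k1 = (0.190012, -0.104507), k2 = (0.249256, -0.126120), k3 = (0.251138, -0.127073), k4 = (0.328247, -0.148927); V <- V + (h/6)(k1 + 2k2 + 2k3 + k4): V^s = -0.0956, V^t = -1.0844

Answer: V^s = -0.0956, V^t = -1.0844


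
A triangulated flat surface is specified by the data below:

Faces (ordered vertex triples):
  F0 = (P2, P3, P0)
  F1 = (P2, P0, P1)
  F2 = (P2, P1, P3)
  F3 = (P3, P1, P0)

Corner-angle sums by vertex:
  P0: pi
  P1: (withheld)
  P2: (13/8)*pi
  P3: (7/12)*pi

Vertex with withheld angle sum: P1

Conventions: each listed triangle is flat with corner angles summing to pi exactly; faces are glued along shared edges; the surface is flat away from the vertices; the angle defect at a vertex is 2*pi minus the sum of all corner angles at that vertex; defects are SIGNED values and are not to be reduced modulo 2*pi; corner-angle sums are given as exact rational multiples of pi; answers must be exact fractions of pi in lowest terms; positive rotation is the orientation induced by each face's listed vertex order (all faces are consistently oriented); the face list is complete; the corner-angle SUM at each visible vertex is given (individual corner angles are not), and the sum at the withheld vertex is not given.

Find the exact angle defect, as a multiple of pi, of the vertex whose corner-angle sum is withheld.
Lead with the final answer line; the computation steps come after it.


Answer: defect(P1) = (29/24)*pi

V = 4, E = 6, F = 4; chi = V - E + F = 2
Gauss-Bonnet: total defect = 2*pi*chi = 4*pi; visible defects sum to (67/24)*pi


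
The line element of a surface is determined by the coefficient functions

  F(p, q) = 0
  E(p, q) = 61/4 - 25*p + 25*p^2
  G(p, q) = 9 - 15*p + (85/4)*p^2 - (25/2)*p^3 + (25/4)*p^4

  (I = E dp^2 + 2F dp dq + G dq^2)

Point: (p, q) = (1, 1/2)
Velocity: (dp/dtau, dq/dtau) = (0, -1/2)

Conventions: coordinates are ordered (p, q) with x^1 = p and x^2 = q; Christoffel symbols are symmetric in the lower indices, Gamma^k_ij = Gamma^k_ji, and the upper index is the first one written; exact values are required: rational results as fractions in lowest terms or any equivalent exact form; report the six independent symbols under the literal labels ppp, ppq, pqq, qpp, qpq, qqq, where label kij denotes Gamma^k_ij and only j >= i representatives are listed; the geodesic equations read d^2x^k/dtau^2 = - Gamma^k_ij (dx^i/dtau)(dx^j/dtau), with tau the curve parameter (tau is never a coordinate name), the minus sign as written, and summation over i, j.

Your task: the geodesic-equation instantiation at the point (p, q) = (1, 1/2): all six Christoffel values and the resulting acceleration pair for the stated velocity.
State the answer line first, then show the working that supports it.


Answer: Gamma_ppp = 50/61, Gamma_ppq = 0, Gamma_pqq = -30/61, Gamma_qpp = 0, Gamma_qpq = 5/6, Gamma_qqq = 0; accelerations (d^2p/dtau^2, d^2q/dtau^2) = (15/122, 0)

E = 61/4, F = 0, G = 9 at the point
E_p = 25, E_q = 0, F_p = 0, F_q = 0, G_p = 15, G_q = 0
EG - F^2 = 549/4;  g^inv = (4/549) * [[9, 0], [0, 61/4]]
first-kind symbols [ij,l] = (1/2)(d_i g_jl + d_j g_il - d_l g_ij): [pp,p] = E_p/2 = 25/2, [pp,q] = F_p - E_q/2 = 0, [pq,p] = E_q/2 = 0, [pq,q] = G_p/2 = 15/2, [qq,p] = F_q - G_p/2 = -15/2, [qq,q] = G_q/2 = 0
Gamma^p_ij = (G*[ij,p] - F*[ij,q])/(EG - F^2), Gamma^q_ij = (E*[ij,q] - F*[ij,p])/(EG - F^2)
Gamma_ppp = 50/61, Gamma_ppq = 0, Gamma_pqq = -30/61, Gamma_qpp = 0, Gamma_qpq = 5/6, Gamma_qqq = 0
d^2p/dtau^2 = -(Gamma_ppp*(0)^2 + 2*Gamma_ppq*(0)*(-1/2) + Gamma_pqq*(-1/2)^2) = 15/122
d^2q/dtau^2 = -(Gamma_qpp*(0)^2 + 2*Gamma_qpq*(0)*(-1/2) + Gamma_qqq*(-1/2)^2) = 0


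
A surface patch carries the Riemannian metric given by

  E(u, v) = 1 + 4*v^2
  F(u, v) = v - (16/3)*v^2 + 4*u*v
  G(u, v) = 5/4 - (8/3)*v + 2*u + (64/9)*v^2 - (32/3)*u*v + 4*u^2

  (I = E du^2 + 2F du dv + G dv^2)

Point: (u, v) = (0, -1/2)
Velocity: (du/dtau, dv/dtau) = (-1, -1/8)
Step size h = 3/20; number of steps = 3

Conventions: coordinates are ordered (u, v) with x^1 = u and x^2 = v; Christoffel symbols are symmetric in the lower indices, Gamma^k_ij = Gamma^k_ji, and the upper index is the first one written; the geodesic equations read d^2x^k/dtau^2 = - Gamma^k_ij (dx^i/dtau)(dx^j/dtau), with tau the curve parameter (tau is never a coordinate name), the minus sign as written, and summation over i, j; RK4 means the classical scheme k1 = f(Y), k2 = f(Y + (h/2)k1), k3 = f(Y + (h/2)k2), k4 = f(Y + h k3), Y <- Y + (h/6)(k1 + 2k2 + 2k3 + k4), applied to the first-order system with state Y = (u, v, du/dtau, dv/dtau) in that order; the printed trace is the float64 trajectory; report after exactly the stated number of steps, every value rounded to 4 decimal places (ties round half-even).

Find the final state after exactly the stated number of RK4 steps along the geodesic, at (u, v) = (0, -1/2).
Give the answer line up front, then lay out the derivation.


Answer: u = -0.4376, v = -0.5747, du/dtau = -0.9355, dv/dtau = -0.2112

f(Y) = (du/dtau, dv/dtau, -Gamma^u_ij Y'^i Y'^j, -Gamma^v_ij Y'^i Y'^j) with the Gammas evaluated at the stage position; h = 0.150000; intermediate values shown to 6 dp
step 0: u = 0.0000, v = -0.5000, du/dtau = -1.0000, dv/dtau = -0.1250
step 1:
  k1: at (u, v) = (0.000000, -0.500000), (du/dtau, dv/dtau) = (-1.000000, -0.125000); Gamma_uuu = 0.000000, Gamma_uuv = -0.373057, Gamma_uvv = 0.497409, Gamma_vuu = 0.000000, Gamma_vuv = 0.683938, Gamma_vvv = -0.911917; k1 = (-1.000000, -0.125000, 0.085492, -0.156736)
  k2: at (u, v) = (-0.075000, -0.509375), (du/dtau, dv/dtau) = (-0.993588, -0.136755); Gamma_uuu = 0.000000, Gamma_uuv = -0.411097, Gamma_uvv = 0.548129, Gamma_vuu = 0.000000, Gamma_vuv = 0.689365, Gamma_vvv = -0.919153; k2 = (-0.993588, -0.136755, 0.101467, -0.170149)
  k3: at (u, v) = (-0.074519, -0.510257), (du/dtau, dv/dtau) = (-0.992390, -0.137761); Gamma_uuu = 0.000000, Gamma_uuv = -0.410572, Gamma_uvv = 0.547429, Gamma_vuu = 0.000000, Gamma_vuv = 0.688628, Gamma_vvv = -0.918170; k3 = (-0.992390, -0.137761, 0.101872, -0.170863)
  k4: at (u, v) = (-0.148858, -0.520664), (du/dtau, dv/dtau) = (-0.984719, -0.150629); Gamma_uuu = 0.000000, Gamma_uuv = -0.451304, Gamma_uvv = 0.601738, Gamma_vuu = 0.000000, Gamma_vuv = 0.689406, Gamma_vvv = -0.919208; k4 = (-0.984719, -0.150629, 0.120229, -0.183660)
  Y <- Y + (h/6)(k1 + 2k2 + 2k3 + k4): u = -0.1489, v = -0.5206, du/dtau = -0.9847, dv/dtau = -0.1506
step 2:
  k1: at (u, v) = (-0.148917, -0.520617), (du/dtau, dv/dtau) = (-0.984690, -0.150561); Gamma_uuu = 0.000000, Gamma_uuv = -0.451358, Gamma_uvv = 0.601810, Gamma_vuu = 0.000000, Gamma_vuv = 0.689446, Gamma_vvv = -0.919261; k1 = (-0.984690, -0.150561, 0.120190, -0.183590)
  k2: at (u, v) = (-0.222769, -0.531909), (du/dtau, dv/dtau) = (-0.975676, -0.164330); Gamma_uuu = 0.000000, Gamma_uuv = -0.494672, Gamma_uvv = 0.659563, Gamma_vuu = 0.000000, Gamma_vuv = 0.684888, Gamma_vvv = -0.913184; k2 = (-0.975676, -0.164330, 0.140813, -0.194960)
  k3: at (u, v) = (-0.222093, -0.532941), (du/dtau, dv/dtau) = (-0.974129, -0.165183); Gamma_uuu = 0.000000, Gamma_uuv = -0.493737, Gamma_uvv = 0.658316, Gamma_vuu = 0.000000, Gamma_vuv = 0.684171, Gamma_vvv = -0.912228; k3 = (-0.974129, -0.165183, 0.140931, -0.195288)
  k4: at (u, v) = (-0.295036, -0.545394), (du/dtau, dv/dtau) = (-0.963550, -0.179854); Gamma_uuu = 0.000000, Gamma_uuv = -0.538506, Gamma_uvv = 0.718008, Gamma_vuu = 0.000000, Gamma_vuv = 0.673540, Gamma_vvv = -0.898054; k4 = (-0.963550, -0.179854, 0.163419, -0.204397)
  Y <- Y + (h/6)(k1 + 2k2 + 2k3 + k4): u = -0.2951, v = -0.5454, du/dtau = -0.9635, dv/dtau = -0.1798
step 3:
  k1: at (u, v) = (-0.295113, -0.545353), (du/dtau, dv/dtau) = (-0.963513, -0.179773); Gamma_uuu = 0.000000, Gamma_uuv = -0.538585, Gamma_uvv = 0.718113, Gamma_vuu = 0.000000, Gamma_vuv = 0.673560, Gamma_vvv = -0.898080; k1 = (-0.963513, -0.179773, 0.163372, -0.204315)
  k2: at (u, v) = (-0.367377, -0.558835), (du/dtau, dv/dtau) = (-0.951260, -0.195096); Gamma_uuu = 0.000000, Gamma_uuv = -0.584341, Gamma_uvv = 0.779122, Gamma_vuu = 0.000000, Gamma_vuv = 0.656388, Gamma_vvv = -0.875184; k2 = (-0.951260, -0.195096, 0.187237, -0.210323)
  k3: at (u, v) = (-0.366458, -0.559985), (du/dtau, dv/dtau) = (-0.949470, -0.195547); Gamma_uuu = 0.000000, Gamma_uuv = -0.582880, Gamma_uvv = 0.777173, Gamma_vuu = 0.000000, Gamma_vuv = 0.655954, Gamma_vvv = -0.874605; k3 = (-0.949470, -0.195547, 0.186724, -0.210133)
  k4: at (u, v) = (-0.437534, -0.574685), (du/dtau, dv/dtau) = (-0.935504, -0.211293); Gamma_uuu = 0.000000, Gamma_uuv = -0.627954, Gamma_uvv = 0.837271, Gamma_vuu = 0.000000, Gamma_vuv = 0.632355, Gamma_vvv = -0.843140; k4 = (-0.935504, -0.211293, 0.210869, -0.212347)
  Y <- Y + (h/6)(k1 + 2k2 + 2k3 + k4): u = -0.4376, v = -0.5747, du/dtau = -0.9355, dv/dtau = -0.2112


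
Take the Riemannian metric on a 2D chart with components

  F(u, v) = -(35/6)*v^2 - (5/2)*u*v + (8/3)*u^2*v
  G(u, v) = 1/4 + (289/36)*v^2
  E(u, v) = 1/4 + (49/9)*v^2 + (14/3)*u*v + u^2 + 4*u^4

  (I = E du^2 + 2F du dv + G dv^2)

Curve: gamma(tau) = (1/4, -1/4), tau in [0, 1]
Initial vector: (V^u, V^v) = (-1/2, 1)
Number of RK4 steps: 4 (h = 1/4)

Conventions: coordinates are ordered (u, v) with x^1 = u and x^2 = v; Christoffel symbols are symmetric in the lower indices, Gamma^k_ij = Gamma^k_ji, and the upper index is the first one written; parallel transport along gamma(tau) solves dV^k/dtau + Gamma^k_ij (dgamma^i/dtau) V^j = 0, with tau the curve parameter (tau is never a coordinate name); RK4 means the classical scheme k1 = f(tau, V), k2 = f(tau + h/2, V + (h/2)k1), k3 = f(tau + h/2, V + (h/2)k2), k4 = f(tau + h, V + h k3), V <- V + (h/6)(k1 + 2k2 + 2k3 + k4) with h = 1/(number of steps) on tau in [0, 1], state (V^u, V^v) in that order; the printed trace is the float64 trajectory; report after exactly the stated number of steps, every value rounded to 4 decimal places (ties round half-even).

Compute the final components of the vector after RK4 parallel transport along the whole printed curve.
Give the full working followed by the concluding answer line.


gamma'(tau) = (0, 0); f(tau, V)^k = -Gamma^k_ij(gamma(tau)) gamma'^i(tau) V^j; h = 1/4; intermediate values shown to 6 dp
curve data and Christoffel symbols at the stage parameters:
  tau = 0.000000: gamma = (0.250000, -0.250000), gamma' = (0.000000, 0.000000); Gamma_uuu = 0.501796, Gamma_uuv = -2.649150, Gamma_uvv = 6.099884, Gamma_vuu = 1.589512, Gamma_vuv = -0.881011, Gamma_vvv = -0.641147
  tau = 0.125000: gamma = (0.250000, -0.250000), gamma' = (0.000000, 0.000000); Gamma_uuu = 0.501796, Gamma_uuv = -2.649150, Gamma_uvv = 6.099884, Gamma_vuu = 1.589512, Gamma_vuv = -0.881011, Gamma_vvv = -0.641147
  tau = 0.250000: gamma = (0.250000, -0.250000), gamma' = (0.000000, 0.000000); Gamma_uuu = 0.501796, Gamma_uuv = -2.649150, Gamma_uvv = 6.099884, Gamma_vuu = 1.589512, Gamma_vuv = -0.881011, Gamma_vvv = -0.641147
  tau = 0.375000: gamma = (0.250000, -0.250000), gamma' = (0.000000, 0.000000); Gamma_uuu = 0.501796, Gamma_uuv = -2.649150, Gamma_uvv = 6.099884, Gamma_vuu = 1.589512, Gamma_vuv = -0.881011, Gamma_vvv = -0.641147
  tau = 0.500000: gamma = (0.250000, -0.250000), gamma' = (0.000000, 0.000000); Gamma_uuu = 0.501796, Gamma_uuv = -2.649150, Gamma_uvv = 6.099884, Gamma_vuu = 1.589512, Gamma_vuv = -0.881011, Gamma_vvv = -0.641147
  tau = 0.625000: gamma = (0.250000, -0.250000), gamma' = (0.000000, 0.000000); Gamma_uuu = 0.501796, Gamma_uuv = -2.649150, Gamma_uvv = 6.099884, Gamma_vuu = 1.589512, Gamma_vuv = -0.881011, Gamma_vvv = -0.641147
  tau = 0.750000: gamma = (0.250000, -0.250000), gamma' = (0.000000, 0.000000); Gamma_uuu = 0.501796, Gamma_uuv = -2.649150, Gamma_uvv = 6.099884, Gamma_vuu = 1.589512, Gamma_vuv = -0.881011, Gamma_vvv = -0.641147
  tau = 0.875000: gamma = (0.250000, -0.250000), gamma' = (0.000000, 0.000000); Gamma_uuu = 0.501796, Gamma_uuv = -2.649150, Gamma_uvv = 6.099884, Gamma_vuu = 1.589512, Gamma_vuv = -0.881011, Gamma_vvv = -0.641147
  tau = 1.000000: gamma = (0.250000, -0.250000), gamma' = (0.000000, 0.000000); Gamma_uuu = 0.501796, Gamma_uuv = -2.649150, Gamma_uvv = 6.099884, Gamma_vuu = 1.589512, Gamma_vuv = -0.881011, Gamma_vvv = -0.641147
step 0: V^u = -0.5000, V^v = 1.0000
step 1: k1 = (0.000000, 0.000000), k2 = (0.000000, 0.000000), k3 = (0.000000, 0.000000), k4 = (0.000000, 0.000000); V <- V + (h/6)(k1 + 2k2 + 2k3 + k4): V^u = -0.5000, V^v = 1.0000
step 2: k1 = (0.000000, 0.000000), k2 = (0.000000, 0.000000), k3 = (0.000000, 0.000000), k4 = (0.000000, 0.000000); V <- V + (h/6)(k1 + 2k2 + 2k3 + k4): V^u = -0.5000, V^v = 1.0000
step 3: k1 = (0.000000, 0.000000), k2 = (0.000000, 0.000000), k3 = (0.000000, 0.000000), k4 = (0.000000, 0.000000); V <- V + (h/6)(k1 + 2k2 + 2k3 + k4): V^u = -0.5000, V^v = 1.0000
step 4: k1 = (0.000000, 0.000000), k2 = (0.000000, 0.000000), k3 = (0.000000, 0.000000), k4 = (0.000000, 0.000000); V <- V + (h/6)(k1 + 2k2 + 2k3 + k4): V^u = -0.5000, V^v = 1.0000

Answer: V^u = -0.5000, V^v = 1.0000


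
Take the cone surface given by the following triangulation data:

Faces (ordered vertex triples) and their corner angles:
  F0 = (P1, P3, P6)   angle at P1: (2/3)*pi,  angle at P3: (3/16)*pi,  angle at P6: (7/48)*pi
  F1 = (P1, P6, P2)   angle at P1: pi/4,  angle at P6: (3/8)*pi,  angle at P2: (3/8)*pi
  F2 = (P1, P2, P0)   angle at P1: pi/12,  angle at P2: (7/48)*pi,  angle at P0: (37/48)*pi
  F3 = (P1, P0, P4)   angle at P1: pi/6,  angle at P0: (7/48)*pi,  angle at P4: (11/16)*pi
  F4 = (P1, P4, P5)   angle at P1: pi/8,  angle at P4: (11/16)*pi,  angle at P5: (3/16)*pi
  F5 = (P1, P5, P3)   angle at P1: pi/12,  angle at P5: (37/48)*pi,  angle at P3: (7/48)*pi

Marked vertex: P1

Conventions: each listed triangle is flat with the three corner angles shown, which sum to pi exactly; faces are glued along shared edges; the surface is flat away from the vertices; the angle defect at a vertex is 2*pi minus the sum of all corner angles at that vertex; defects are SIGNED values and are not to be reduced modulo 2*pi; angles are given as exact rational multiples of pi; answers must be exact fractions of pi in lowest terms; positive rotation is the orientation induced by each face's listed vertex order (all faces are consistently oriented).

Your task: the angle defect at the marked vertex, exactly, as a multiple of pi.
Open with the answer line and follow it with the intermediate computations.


Answer: defect(P1) = (5/8)*pi

Sum of corner angles at P1: (11/8)*pi
defect = 2*pi - (11/8)*pi


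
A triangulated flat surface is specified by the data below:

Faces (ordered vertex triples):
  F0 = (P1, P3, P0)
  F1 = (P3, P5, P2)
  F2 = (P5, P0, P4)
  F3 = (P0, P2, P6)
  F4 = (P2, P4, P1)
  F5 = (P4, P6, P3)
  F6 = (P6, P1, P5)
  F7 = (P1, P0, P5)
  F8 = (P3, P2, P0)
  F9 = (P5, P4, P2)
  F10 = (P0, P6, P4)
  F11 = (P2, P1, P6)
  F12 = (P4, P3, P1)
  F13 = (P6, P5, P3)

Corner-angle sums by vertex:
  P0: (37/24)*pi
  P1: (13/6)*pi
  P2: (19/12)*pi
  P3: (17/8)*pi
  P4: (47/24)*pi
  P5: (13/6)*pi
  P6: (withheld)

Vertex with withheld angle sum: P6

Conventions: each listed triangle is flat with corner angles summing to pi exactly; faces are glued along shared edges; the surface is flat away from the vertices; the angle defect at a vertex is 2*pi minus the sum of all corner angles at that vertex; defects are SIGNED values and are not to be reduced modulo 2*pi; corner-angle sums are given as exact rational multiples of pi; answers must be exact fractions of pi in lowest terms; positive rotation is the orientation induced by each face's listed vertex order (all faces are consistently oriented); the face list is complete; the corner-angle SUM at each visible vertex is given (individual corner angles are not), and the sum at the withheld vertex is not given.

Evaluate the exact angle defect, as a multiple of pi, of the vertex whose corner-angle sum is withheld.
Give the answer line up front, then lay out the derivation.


Answer: defect(P6) = (-11/24)*pi

V = 7, E = 21, F = 14; chi = V - E + F = 0
Gauss-Bonnet: total defect = 2*pi*chi = 0; visible defects sum to (11/24)*pi


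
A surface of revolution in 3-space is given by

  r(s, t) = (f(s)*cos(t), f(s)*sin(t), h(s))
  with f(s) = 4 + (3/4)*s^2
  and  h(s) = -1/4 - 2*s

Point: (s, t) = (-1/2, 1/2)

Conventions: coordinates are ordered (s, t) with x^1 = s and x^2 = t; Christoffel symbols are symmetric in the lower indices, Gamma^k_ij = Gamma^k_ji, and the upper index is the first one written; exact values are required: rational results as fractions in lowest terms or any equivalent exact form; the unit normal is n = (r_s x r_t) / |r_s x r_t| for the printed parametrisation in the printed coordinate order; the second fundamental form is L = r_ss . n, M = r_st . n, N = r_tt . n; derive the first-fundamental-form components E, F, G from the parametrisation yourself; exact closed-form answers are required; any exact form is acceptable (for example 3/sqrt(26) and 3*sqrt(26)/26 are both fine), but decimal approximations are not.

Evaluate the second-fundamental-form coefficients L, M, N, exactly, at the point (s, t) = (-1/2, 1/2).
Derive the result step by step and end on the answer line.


f = 67/16, f' = -3/4, f'' = 3/2, h' = -2, h'' = 0
E = 73/16, F = 0, G = 4489/256; answer radicand W^2 = 73/16
unnormalised second-form numerators: l = 3, m = 0, n = -67/8; L = l/sqrt(73/16), and similarly M = m/sqrt(W^2), N = n/sqrt(W^2)

Answer: L = 12*sqrt(73)/73, M = 0, N = -67*sqrt(73)/146


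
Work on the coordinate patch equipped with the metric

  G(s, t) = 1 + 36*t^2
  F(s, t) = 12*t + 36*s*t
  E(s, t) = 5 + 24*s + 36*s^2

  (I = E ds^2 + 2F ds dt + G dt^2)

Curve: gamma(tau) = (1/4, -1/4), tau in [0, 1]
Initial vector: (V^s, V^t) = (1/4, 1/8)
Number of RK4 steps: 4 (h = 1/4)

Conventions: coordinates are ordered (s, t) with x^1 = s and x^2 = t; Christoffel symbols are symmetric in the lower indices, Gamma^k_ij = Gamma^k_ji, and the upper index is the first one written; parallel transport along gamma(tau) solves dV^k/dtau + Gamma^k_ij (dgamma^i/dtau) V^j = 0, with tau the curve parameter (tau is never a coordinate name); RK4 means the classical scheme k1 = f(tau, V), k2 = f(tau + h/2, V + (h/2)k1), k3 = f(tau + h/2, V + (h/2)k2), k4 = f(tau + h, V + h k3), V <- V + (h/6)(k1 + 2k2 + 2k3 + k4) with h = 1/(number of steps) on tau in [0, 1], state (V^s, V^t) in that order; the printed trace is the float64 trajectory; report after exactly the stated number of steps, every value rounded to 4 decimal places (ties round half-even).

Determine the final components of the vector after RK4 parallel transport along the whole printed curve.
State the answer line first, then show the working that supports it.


Answer: V^s = 0.2500, V^t = 0.1250

gamma'(tau) = (0, 0); f(tau, V)^k = -Gamma^k_ij(gamma(tau)) gamma'^i(tau) V^j; h = 1/4; intermediate values shown to 6 dp
curve data and Christoffel symbols at the stage parameters:
  tau = 0.000000: gamma = (0.250000, -0.250000), gamma' = (0.000000, 0.000000); Gamma_sss = 1.354839, Gamma_sst = 0.000000, Gamma_stt = 1.354839, Gamma_tss = -0.580645, Gamma_tst = 0.000000, Gamma_ttt = -0.580645
  tau = 0.125000: gamma = (0.250000, -0.250000), gamma' = (0.000000, 0.000000); Gamma_sss = 1.354839, Gamma_sst = 0.000000, Gamma_stt = 1.354839, Gamma_tss = -0.580645, Gamma_tst = 0.000000, Gamma_ttt = -0.580645
  tau = 0.250000: gamma = (0.250000, -0.250000), gamma' = (0.000000, 0.000000); Gamma_sss = 1.354839, Gamma_sst = 0.000000, Gamma_stt = 1.354839, Gamma_tss = -0.580645, Gamma_tst = 0.000000, Gamma_ttt = -0.580645
  tau = 0.375000: gamma = (0.250000, -0.250000), gamma' = (0.000000, 0.000000); Gamma_sss = 1.354839, Gamma_sst = 0.000000, Gamma_stt = 1.354839, Gamma_tss = -0.580645, Gamma_tst = 0.000000, Gamma_ttt = -0.580645
  tau = 0.500000: gamma = (0.250000, -0.250000), gamma' = (0.000000, 0.000000); Gamma_sss = 1.354839, Gamma_sst = 0.000000, Gamma_stt = 1.354839, Gamma_tss = -0.580645, Gamma_tst = 0.000000, Gamma_ttt = -0.580645
  tau = 0.625000: gamma = (0.250000, -0.250000), gamma' = (0.000000, 0.000000); Gamma_sss = 1.354839, Gamma_sst = 0.000000, Gamma_stt = 1.354839, Gamma_tss = -0.580645, Gamma_tst = 0.000000, Gamma_ttt = -0.580645
  tau = 0.750000: gamma = (0.250000, -0.250000), gamma' = (0.000000, 0.000000); Gamma_sss = 1.354839, Gamma_sst = 0.000000, Gamma_stt = 1.354839, Gamma_tss = -0.580645, Gamma_tst = 0.000000, Gamma_ttt = -0.580645
  tau = 0.875000: gamma = (0.250000, -0.250000), gamma' = (0.000000, 0.000000); Gamma_sss = 1.354839, Gamma_sst = 0.000000, Gamma_stt = 1.354839, Gamma_tss = -0.580645, Gamma_tst = 0.000000, Gamma_ttt = -0.580645
  tau = 1.000000: gamma = (0.250000, -0.250000), gamma' = (0.000000, 0.000000); Gamma_sss = 1.354839, Gamma_sst = 0.000000, Gamma_stt = 1.354839, Gamma_tss = -0.580645, Gamma_tst = 0.000000, Gamma_ttt = -0.580645
step 0: V^s = 0.2500, V^t = 0.1250
step 1: k1 = (0.000000, 0.000000), k2 = (0.000000, 0.000000), k3 = (0.000000, 0.000000), k4 = (0.000000, 0.000000); V <- V + (h/6)(k1 + 2k2 + 2k3 + k4): V^s = 0.2500, V^t = 0.1250
step 2: k1 = (0.000000, 0.000000), k2 = (0.000000, 0.000000), k3 = (0.000000, 0.000000), k4 = (0.000000, 0.000000); V <- V + (h/6)(k1 + 2k2 + 2k3 + k4): V^s = 0.2500, V^t = 0.1250
step 3: k1 = (0.000000, 0.000000), k2 = (0.000000, 0.000000), k3 = (0.000000, 0.000000), k4 = (0.000000, 0.000000); V <- V + (h/6)(k1 + 2k2 + 2k3 + k4): V^s = 0.2500, V^t = 0.1250
step 4: k1 = (0.000000, 0.000000), k2 = (0.000000, 0.000000), k3 = (0.000000, 0.000000), k4 = (0.000000, 0.000000); V <- V + (h/6)(k1 + 2k2 + 2k3 + k4): V^s = 0.2500, V^t = 0.1250


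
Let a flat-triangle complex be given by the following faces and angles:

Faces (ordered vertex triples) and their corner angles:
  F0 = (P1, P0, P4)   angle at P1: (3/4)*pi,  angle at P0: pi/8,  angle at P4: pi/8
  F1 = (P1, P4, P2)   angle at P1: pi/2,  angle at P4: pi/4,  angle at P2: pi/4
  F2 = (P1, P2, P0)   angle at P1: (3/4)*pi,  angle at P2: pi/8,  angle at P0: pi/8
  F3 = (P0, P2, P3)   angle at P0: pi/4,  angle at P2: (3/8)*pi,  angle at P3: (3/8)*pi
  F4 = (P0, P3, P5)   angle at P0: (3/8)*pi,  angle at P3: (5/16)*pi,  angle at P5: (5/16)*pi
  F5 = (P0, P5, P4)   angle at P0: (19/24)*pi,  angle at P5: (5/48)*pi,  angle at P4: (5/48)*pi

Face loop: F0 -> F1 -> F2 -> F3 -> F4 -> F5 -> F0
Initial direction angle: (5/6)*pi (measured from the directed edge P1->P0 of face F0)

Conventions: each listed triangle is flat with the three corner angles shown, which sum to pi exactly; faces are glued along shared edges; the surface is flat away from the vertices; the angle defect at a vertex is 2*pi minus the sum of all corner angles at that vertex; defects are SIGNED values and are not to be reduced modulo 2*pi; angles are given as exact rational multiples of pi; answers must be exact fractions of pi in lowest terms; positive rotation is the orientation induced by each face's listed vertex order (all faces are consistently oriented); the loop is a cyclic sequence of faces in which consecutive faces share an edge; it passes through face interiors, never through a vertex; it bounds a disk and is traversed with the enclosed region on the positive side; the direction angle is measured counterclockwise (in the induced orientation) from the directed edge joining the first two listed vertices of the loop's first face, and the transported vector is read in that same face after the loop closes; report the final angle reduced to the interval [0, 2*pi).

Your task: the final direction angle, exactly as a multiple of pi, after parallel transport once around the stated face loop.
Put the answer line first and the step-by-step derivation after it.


Answer: final direction angle = (7/6)*pi

enclosed vertex P0: corner angles sum to (5/3)*pi, defect = 2*pi - (5/3)*pi = pi/3
enclosed vertex P1: corner angles sum to 2*pi, defect = 2*pi - 2*pi = 0
the final direction is the initial angle plus the enclosed defects, taken mod 2*pi in the induced orientation
final angle = (5/6)*pi + pi/3 = (7/6)*pi (mod 2*pi)


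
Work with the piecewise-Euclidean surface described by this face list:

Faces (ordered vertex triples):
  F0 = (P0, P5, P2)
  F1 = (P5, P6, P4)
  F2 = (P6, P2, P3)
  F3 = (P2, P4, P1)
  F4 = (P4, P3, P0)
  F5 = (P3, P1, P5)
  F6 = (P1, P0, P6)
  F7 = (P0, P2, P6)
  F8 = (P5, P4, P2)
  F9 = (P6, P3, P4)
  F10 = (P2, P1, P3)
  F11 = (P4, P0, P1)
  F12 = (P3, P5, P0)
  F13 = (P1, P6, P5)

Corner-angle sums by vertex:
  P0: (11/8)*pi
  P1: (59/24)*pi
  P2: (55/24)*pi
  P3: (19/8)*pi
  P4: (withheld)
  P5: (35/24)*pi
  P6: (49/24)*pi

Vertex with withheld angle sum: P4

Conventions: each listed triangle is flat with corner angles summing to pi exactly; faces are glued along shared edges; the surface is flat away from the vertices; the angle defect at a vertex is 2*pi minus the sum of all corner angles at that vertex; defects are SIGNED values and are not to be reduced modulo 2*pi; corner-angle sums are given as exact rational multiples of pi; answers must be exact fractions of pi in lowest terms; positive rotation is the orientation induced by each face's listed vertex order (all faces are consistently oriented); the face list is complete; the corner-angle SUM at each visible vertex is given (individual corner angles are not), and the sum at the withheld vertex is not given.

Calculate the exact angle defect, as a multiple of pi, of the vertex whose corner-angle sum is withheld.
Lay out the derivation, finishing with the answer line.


V = 7, E = 21, F = 14; chi = V - E + F = 0
Gauss-Bonnet: total defect = 2*pi*chi = 0; visible defects sum to 0

Answer: defect(P4) = 0


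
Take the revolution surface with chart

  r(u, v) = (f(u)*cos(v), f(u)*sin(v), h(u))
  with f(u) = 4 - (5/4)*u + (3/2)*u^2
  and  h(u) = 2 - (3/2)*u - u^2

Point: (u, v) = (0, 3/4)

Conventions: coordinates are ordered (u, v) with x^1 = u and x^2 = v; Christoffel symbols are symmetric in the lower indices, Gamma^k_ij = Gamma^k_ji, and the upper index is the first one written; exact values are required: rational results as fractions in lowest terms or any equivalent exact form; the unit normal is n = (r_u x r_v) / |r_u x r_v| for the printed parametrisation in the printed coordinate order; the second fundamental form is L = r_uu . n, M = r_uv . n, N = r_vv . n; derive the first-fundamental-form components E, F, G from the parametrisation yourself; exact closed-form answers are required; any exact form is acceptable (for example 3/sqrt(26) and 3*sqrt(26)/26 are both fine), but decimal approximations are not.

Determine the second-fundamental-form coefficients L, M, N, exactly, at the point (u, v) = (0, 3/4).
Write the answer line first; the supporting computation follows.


Answer: L = 28*sqrt(61)/61, M = 0, N = -24*sqrt(61)/61

f = 4, f' = -5/4, f'' = 3, h' = -3/2, h'' = -2
E = 61/16, F = 0, G = 16; answer radicand W^2 = 61/16
unnormalised second-form numerators: l = 7, m = 0, n = -6; L = l/sqrt(61/16), and similarly M = m/sqrt(W^2), N = n/sqrt(W^2)


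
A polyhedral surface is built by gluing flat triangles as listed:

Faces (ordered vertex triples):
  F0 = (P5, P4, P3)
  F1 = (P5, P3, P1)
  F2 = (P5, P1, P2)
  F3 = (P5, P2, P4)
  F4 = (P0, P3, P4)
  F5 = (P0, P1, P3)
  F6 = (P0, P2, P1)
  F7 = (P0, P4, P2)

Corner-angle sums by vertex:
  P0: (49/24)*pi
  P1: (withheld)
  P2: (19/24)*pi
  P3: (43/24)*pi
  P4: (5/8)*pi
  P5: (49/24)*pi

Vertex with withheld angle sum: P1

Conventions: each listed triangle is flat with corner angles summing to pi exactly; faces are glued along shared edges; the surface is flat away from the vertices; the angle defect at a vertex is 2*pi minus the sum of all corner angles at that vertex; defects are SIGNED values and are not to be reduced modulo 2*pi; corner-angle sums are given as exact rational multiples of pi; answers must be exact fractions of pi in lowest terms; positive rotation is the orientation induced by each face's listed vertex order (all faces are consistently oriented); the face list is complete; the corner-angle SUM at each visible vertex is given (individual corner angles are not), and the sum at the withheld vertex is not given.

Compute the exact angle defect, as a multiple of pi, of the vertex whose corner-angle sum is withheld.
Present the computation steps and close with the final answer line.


V = 6, E = 12, F = 8; chi = V - E + F = 2
Gauss-Bonnet: total defect = 2*pi*chi = 4*pi; visible defects sum to (65/24)*pi

Answer: defect(P1) = (31/24)*pi


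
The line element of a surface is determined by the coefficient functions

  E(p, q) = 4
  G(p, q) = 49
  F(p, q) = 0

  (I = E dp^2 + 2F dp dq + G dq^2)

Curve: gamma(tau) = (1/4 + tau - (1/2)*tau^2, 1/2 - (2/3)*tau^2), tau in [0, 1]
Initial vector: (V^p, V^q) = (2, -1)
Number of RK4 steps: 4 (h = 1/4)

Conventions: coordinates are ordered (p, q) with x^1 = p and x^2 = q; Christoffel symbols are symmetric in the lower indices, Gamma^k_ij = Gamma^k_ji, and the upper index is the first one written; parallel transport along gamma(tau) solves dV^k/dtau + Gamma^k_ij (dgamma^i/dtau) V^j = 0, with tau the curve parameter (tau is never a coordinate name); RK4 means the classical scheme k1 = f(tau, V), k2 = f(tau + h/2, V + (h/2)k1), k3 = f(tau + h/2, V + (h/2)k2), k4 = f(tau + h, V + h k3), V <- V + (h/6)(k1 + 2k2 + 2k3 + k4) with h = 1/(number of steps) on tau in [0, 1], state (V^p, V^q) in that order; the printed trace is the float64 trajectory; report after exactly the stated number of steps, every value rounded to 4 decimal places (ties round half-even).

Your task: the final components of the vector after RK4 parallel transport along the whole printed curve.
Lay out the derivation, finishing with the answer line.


gamma'(tau) = (1 - tau, -(4/3)*tau); f(tau, V)^k = -Gamma^k_ij(gamma(tau)) gamma'^i(tau) V^j; h = 1/4; intermediate values shown to 6 dp
curve data and Christoffel symbols at the stage parameters:
  tau = 0.000000: gamma = (0.250000, 0.500000), gamma' = (1.000000, 0.000000); Gamma_ppp = 0.000000, Gamma_ppq = 0.000000, Gamma_pqq = 0.000000, Gamma_qpp = 0.000000, Gamma_qpq = 0.000000, Gamma_qqq = 0.000000
  tau = 0.125000: gamma = (0.367188, 0.489583), gamma' = (0.875000, -0.166667); Gamma_ppp = 0.000000, Gamma_ppq = 0.000000, Gamma_pqq = 0.000000, Gamma_qpp = 0.000000, Gamma_qpq = 0.000000, Gamma_qqq = 0.000000
  tau = 0.250000: gamma = (0.468750, 0.458333), gamma' = (0.750000, -0.333333); Gamma_ppp = 0.000000, Gamma_ppq = 0.000000, Gamma_pqq = 0.000000, Gamma_qpp = 0.000000, Gamma_qpq = 0.000000, Gamma_qqq = 0.000000
  tau = 0.375000: gamma = (0.554688, 0.406250), gamma' = (0.625000, -0.500000); Gamma_ppp = 0.000000, Gamma_ppq = 0.000000, Gamma_pqq = 0.000000, Gamma_qpp = 0.000000, Gamma_qpq = 0.000000, Gamma_qqq = 0.000000
  tau = 0.500000: gamma = (0.625000, 0.333333), gamma' = (0.500000, -0.666667); Gamma_ppp = 0.000000, Gamma_ppq = 0.000000, Gamma_pqq = 0.000000, Gamma_qpp = 0.000000, Gamma_qpq = 0.000000, Gamma_qqq = 0.000000
  tau = 0.625000: gamma = (0.679688, 0.239583), gamma' = (0.375000, -0.833333); Gamma_ppp = 0.000000, Gamma_ppq = 0.000000, Gamma_pqq = 0.000000, Gamma_qpp = 0.000000, Gamma_qpq = 0.000000, Gamma_qqq = 0.000000
  tau = 0.750000: gamma = (0.718750, 0.125000), gamma' = (0.250000, -1.000000); Gamma_ppp = 0.000000, Gamma_ppq = 0.000000, Gamma_pqq = 0.000000, Gamma_qpp = 0.000000, Gamma_qpq = 0.000000, Gamma_qqq = 0.000000
  tau = 0.875000: gamma = (0.742188, -0.010417), gamma' = (0.125000, -1.166667); Gamma_ppp = 0.000000, Gamma_ppq = 0.000000, Gamma_pqq = 0.000000, Gamma_qpp = 0.000000, Gamma_qpq = 0.000000, Gamma_qqq = 0.000000
  tau = 1.000000: gamma = (0.750000, -0.166667), gamma' = (0.000000, -1.333333); Gamma_ppp = 0.000000, Gamma_ppq = 0.000000, Gamma_pqq = 0.000000, Gamma_qpp = 0.000000, Gamma_qpq = 0.000000, Gamma_qqq = 0.000000
step 0: V^p = 2.0000, V^q = -1.0000
step 1: k1 = (0.000000, 0.000000), k2 = (0.000000, 0.000000), k3 = (0.000000, 0.000000), k4 = (0.000000, 0.000000); V <- V + (h/6)(k1 + 2k2 + 2k3 + k4): V^p = 2.0000, V^q = -1.0000
step 2: k1 = (0.000000, 0.000000), k2 = (0.000000, 0.000000), k3 = (0.000000, 0.000000), k4 = (0.000000, 0.000000); V <- V + (h/6)(k1 + 2k2 + 2k3 + k4): V^p = 2.0000, V^q = -1.0000
step 3: k1 = (0.000000, 0.000000), k2 = (0.000000, 0.000000), k3 = (0.000000, 0.000000), k4 = (0.000000, 0.000000); V <- V + (h/6)(k1 + 2k2 + 2k3 + k4): V^p = 2.0000, V^q = -1.0000
step 4: k1 = (0.000000, 0.000000), k2 = (0.000000, 0.000000), k3 = (0.000000, 0.000000), k4 = (0.000000, 0.000000); V <- V + (h/6)(k1 + 2k2 + 2k3 + k4): V^p = 2.0000, V^q = -1.0000

Answer: V^p = 2.0000, V^q = -1.0000


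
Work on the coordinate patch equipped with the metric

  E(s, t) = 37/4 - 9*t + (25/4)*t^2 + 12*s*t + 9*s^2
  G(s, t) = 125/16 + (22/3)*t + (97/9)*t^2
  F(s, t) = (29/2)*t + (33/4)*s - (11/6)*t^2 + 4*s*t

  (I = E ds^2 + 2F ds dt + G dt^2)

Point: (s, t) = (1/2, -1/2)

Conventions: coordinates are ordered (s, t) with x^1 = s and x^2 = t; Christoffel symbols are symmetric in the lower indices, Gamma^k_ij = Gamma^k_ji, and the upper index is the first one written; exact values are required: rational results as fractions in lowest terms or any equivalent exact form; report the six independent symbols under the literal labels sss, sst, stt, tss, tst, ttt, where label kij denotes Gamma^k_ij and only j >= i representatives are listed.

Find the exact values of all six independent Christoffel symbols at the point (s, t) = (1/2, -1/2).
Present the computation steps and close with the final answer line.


E = 233/16, F = -55/12, G = 985/144 at the point
E_s = 3, E_t = -37/4, F_s = 25/4, F_t = 55/3, G_s = 0, G_t = -31/9
EG - F^2 = 181105/2304;  g^inv = (2304/181105) * [[985/144, 55/12], [55/12, 233/16]]
first-kind symbols [ij,l] = (1/2)(d_i g_jl + d_j g_il - d_l g_ij): [ss,s] = E_s/2 = 3/2, [ss,t] = F_s - E_t/2 = 87/8, [st,s] = E_t/2 = -37/8, [st,t] = G_s/2 = 0, [tt,s] = F_t - G_s/2 = 55/3, [tt,t] = G_t/2 = -31/18
Gamma^s_ij = (G*[ij,s] - F*[ij,t])/(EG - F^2), Gamma^t_ij = (E*[ij,t] - F*[ij,s])/(EG - F^2)

Answer: Gamma_sss = 27696/36221, Gamma_sst = -14578/36221, Gamma_stt = 162448/108663, Gamma_tss = 380718/181105, Gamma_tst = -9768/36221, Gamma_ttt = 135816/181105


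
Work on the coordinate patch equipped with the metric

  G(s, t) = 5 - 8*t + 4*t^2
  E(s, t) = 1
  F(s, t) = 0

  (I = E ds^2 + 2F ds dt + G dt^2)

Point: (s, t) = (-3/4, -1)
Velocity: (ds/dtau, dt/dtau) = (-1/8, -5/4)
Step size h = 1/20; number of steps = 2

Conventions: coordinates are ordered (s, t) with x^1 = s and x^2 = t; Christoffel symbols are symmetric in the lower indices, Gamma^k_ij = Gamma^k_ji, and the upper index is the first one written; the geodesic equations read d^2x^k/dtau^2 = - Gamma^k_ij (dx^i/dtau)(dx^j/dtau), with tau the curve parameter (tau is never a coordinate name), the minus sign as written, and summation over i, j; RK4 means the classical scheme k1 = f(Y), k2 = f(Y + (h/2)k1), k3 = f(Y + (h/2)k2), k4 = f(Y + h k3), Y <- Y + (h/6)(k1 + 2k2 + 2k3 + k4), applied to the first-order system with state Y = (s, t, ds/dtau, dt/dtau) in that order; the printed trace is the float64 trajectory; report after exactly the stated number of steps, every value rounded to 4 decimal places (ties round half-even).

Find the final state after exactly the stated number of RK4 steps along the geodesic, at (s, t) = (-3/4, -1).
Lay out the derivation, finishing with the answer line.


f(Y) = (ds/dtau, dt/dtau, -Gamma^s_ij Y'^i Y'^j, -Gamma^t_ij Y'^i Y'^j) with the Gammas evaluated at the stage position; h = 0.050000; intermediate values shown to 6 dp
step 0: s = -0.7500, t = -1.0000, ds/dtau = -0.1250, dt/dtau = -1.2500
step 1:
  k1: at (s, t) = (-0.750000, -1.000000), (ds/dtau, dt/dtau) = (-0.125000, -1.250000); Gamma_sss = 0.000000, Gamma_sst = 0.000000, Gamma_stt = 0.000000, Gamma_tss = 0.000000, Gamma_tst = 0.000000, Gamma_ttt = -0.470588; k1 = (-0.125000, -1.250000, 0.000000, 0.735294)
  k2: at (s, t) = (-0.753125, -1.031250), (ds/dtau, dt/dtau) = (-0.125000, -1.231618); Gamma_sss = 0.000000, Gamma_sst = 0.000000, Gamma_stt = 0.000000, Gamma_tss = 0.000000, Gamma_tst = 0.000000, Gamma_ttt = -0.464182; k2 = (-0.125000, -1.231618, 0.000000, 0.704109)
  k3: at (s, t) = (-0.753125, -1.030790), (ds/dtau, dt/dtau) = (-0.125000, -1.232397); Gamma_sss = 0.000000, Gamma_sst = 0.000000, Gamma_stt = 0.000000, Gamma_tss = 0.000000, Gamma_tst = 0.000000, Gamma_ttt = -0.464275; k3 = (-0.125000, -1.232397, 0.000000, 0.705142)
  k4: at (s, t) = (-0.756250, -1.061620), (ds/dtau, dt/dtau) = (-0.125000, -1.214743); Gamma_sss = 0.000000, Gamma_sst = 0.000000, Gamma_stt = 0.000000, Gamma_tss = 0.000000, Gamma_tst = 0.000000, Gamma_ttt = -0.458110; k4 = (-0.125000, -1.214743, 0.000000, 0.675987)
  Y <- Y + (h/6)(k1 + 2k2 + 2k3 + k4): s = -0.7562, t = -1.0616, ds/dtau = -0.1250, dt/dtau = -1.2148
step 2:
  k1: at (s, t) = (-0.756250, -1.061606), (ds/dtau, dt/dtau) = (-0.125000, -1.214752); Gamma_sss = 0.000000, Gamma_sst = 0.000000, Gamma_stt = 0.000000, Gamma_tss = 0.000000, Gamma_tst = 0.000000, Gamma_ttt = -0.458112; k1 = (-0.125000, -1.214752, 0.000000, 0.676000)
  k2: at (s, t) = (-0.759375, -1.091975), (ds/dtau, dt/dtau) = (-0.125000, -1.197852); Gamma_sss = 0.000000, Gamma_sst = 0.000000, Gamma_stt = 0.000000, Gamma_tss = 0.000000, Gamma_tst = 0.000000, Gamma_ttt = -0.452186; k2 = (-0.125000, -1.197852, 0.000000, 0.648819)
  k3: at (s, t) = (-0.759375, -1.091553), (ds/dtau, dt/dtau) = (-0.125000, -1.198531); Gamma_sss = 0.000000, Gamma_sst = 0.000000, Gamma_stt = 0.000000, Gamma_tss = 0.000000, Gamma_tst = 0.000000, Gamma_ttt = -0.452267; k3 = (-0.125000, -1.198531, 0.000000, 0.649672)
  k4: at (s, t) = (-0.762500, -1.121533), (ds/dtau, dt/dtau) = (-0.125000, -1.182268); Gamma_sss = 0.000000, Gamma_sst = 0.000000, Gamma_stt = 0.000000, Gamma_tss = 0.000000, Gamma_tst = 0.000000, Gamma_ttt = -0.446554; k4 = (-0.125000, -1.182268, 0.000000, 0.624174)
  Y <- Y + (h/6)(k1 + 2k2 + 2k3 + k4): s = -0.7625, t = -1.1215, ds/dtau = -0.1250, dt/dtau = -1.1823

Answer: s = -0.7625, t = -1.1215, ds/dtau = -0.1250, dt/dtau = -1.1823
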